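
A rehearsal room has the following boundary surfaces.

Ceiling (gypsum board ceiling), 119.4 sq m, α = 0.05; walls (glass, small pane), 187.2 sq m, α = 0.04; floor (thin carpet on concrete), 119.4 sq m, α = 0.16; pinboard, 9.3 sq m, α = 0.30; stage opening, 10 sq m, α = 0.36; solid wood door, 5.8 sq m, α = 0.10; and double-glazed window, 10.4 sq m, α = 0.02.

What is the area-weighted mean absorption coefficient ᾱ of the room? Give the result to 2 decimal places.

S = Σ Sᵢ = 119.4 + 187.2 + 119.4 + 9.3 + 10 + 5.8 + 10.4 = 461.5 sq m.
Σ(Sᵢαᵢ) = 119.4*0.05 + 187.2*0.04 + 119.4*0.16 + 9.3*0.30 + 10*0.36 + 5.8*0.10 + 10.4*0.02 = 39.740.
ᾱ = 39.740 / 461.5 = 0.09.

0.09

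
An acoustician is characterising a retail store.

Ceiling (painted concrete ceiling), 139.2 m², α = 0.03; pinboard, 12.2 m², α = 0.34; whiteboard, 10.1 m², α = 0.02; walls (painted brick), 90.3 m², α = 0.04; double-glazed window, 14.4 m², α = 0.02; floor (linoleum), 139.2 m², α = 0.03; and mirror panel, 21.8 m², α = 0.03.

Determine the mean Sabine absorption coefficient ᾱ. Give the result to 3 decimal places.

S = Σ Sᵢ = 139.2 + 12.2 + 10.1 + 90.3 + 14.4 + 139.2 + 21.8 = 427.2 m².
Weighted sum Σ Sα = 17.256.
ᾱ = A/S = 0.040.

0.040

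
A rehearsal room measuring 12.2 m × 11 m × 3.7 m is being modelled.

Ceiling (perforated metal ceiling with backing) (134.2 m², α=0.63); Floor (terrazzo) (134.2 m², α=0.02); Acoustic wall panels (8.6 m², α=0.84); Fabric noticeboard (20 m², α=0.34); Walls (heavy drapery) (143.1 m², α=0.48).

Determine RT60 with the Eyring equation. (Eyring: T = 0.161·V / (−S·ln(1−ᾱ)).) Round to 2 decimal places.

S = Σ Sᵢ = 440.1 m².
Absorption A = 134.2·0.63 + 134.2·0.02 + 8.6·0.84 + 20·0.34 + 143.1·0.48 = 169.942 sabins.
ᾱ = 169.942 / 440.1 = 0.3861.
Eyring denominator: −S ln(1−ᾱ) = 214.735.
V = 12.2 × 11 × 3.7 = 496.54 m³.
RT60 = 0.161 × 496.54 / 214.735 = 0.37 s.

0.37 seconds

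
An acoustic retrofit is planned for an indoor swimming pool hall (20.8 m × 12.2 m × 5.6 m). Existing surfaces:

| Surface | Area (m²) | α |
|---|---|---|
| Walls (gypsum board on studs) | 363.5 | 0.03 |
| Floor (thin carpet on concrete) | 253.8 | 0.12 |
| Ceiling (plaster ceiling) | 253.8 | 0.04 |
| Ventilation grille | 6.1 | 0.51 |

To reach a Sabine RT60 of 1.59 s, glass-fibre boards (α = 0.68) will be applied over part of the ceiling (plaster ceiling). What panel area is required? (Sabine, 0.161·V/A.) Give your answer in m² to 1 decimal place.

139.5

Equivalent absorption area: A₁ = 363.5×0.03 + 253.8×0.12 + 253.8×0.04 + 6.1×0.51 = 54.624 m².
V = 1421.056 m³. Target absorption A₂ = 0.161 × 1421.056 / 1.59 = 143.893 sabins.
ΔA needed = 143.893 − 54.624 = 89.269 sabins.
Each m² of panel replacing the ceiling (plaster ceiling) adds (0.68 − 0.04) = 0.64 sabins.
Panel area = 89.269 / 0.64 = 139.5 m².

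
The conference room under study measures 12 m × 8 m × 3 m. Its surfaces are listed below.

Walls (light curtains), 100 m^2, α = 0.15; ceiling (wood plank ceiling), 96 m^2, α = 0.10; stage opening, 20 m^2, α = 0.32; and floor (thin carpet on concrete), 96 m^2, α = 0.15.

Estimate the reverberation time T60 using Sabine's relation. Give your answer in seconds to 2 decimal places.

1.02 s

A = Σ Sᵢαᵢ = 100·0.15 + 96·0.10 + 20·0.32 + 96·0.15 = 45.400 sabins.
Room volume: 288 m³.
T = 0.161 V/A = 0.161·288/45.400 = 1.02 s.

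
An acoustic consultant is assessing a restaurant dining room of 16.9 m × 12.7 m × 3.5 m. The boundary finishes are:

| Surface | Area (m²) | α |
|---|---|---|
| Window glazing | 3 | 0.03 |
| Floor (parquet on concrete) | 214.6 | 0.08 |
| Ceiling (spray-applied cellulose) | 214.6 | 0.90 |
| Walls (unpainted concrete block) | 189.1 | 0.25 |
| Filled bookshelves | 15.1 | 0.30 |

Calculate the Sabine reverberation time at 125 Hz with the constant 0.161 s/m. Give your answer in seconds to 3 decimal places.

Equivalent absorption area: A = 3×0.03 + 214.6×0.08 + 214.6×0.90 + 189.1×0.25 + 15.1×0.30 = 262.203 m².
V = 16.9·12.7·3.5 = 751.205 m³.
T = 0.161 V/A = 0.161·751.205/262.203 = 0.461 s.

0.461 seconds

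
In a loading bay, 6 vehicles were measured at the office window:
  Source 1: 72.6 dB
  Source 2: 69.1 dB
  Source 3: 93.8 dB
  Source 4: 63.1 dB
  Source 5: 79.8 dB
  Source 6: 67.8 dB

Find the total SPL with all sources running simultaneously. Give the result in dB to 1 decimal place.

Σ 10^(Lᵢ/10) = 2.529e+09.
L_total = 10·log₁₀(2.529e+09) = 94.0 dB.

94.0 dB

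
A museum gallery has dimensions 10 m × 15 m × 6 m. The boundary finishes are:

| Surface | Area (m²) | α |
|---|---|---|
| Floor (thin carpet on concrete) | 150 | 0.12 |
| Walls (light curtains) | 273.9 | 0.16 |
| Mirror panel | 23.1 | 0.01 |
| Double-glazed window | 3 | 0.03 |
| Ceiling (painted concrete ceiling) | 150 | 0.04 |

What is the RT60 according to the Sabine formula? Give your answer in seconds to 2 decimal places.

2.13 sec

A = Σ Sᵢαᵢ = 150×0.12 + 273.9×0.16 + 23.1×0.01 + 3×0.03 + 150×0.04 = 68.145 sabins.
Volume V = 10 × 15 × 6 = 900 m³.
RT60 = 0.161 · V / A = 0.161 × 900 / 68.145 = 2.13 s.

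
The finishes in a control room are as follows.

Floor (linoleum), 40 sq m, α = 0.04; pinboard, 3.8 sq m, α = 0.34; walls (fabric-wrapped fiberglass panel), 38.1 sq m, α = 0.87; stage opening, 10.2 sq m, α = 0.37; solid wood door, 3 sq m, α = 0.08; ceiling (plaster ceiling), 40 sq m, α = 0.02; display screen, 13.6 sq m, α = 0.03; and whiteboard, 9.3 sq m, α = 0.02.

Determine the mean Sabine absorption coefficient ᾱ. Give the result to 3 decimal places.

0.262

Total surface area S = 158.0 sq m.
Σ(Sᵢαᵢ) = 40×0.04 + 3.8×0.34 + 38.1×0.87 + 10.2×0.37 + 3×0.08 + 40×0.02 + 13.6×0.03 + 9.3×0.02 = 41.447.
ᾱ = 41.447 / 158.0 = 0.262.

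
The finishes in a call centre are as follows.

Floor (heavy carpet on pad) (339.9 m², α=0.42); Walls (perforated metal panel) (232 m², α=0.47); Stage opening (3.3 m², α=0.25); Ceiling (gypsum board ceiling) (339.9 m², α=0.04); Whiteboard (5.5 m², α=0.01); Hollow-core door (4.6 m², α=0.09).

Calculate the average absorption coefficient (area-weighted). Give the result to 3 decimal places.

0.288

S = Σ Sᵢ = 339.9 + 232 + 3.3 + 339.9 + 5.5 + 4.6 = 925.2 m².
Σ(Sᵢαᵢ) = 339.9*0.42 + 232*0.47 + 3.3*0.25 + 339.9*0.04 + 5.5*0.01 + 4.6*0.09 = 266.688.
ᾱ = 266.688 / 925.2 = 0.288.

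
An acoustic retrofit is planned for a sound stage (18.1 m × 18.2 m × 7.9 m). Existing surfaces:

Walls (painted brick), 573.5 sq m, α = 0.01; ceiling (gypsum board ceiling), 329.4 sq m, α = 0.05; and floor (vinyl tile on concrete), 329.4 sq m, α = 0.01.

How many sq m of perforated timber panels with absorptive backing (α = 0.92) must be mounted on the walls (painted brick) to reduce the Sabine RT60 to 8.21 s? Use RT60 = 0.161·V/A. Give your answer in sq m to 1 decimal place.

28.1

Total absorption A₁ = 573.5·0.01 + 329.4·0.05 + 329.4·0.01
  = 5.735 + 16.470 + 3.294 = 25.499 sq m sabins.
V = 2602.418 m³. Target absorption A₂ = 0.161 × 2602.418 / 8.21 = 51.034 sabins.
ΔA needed = 51.034 − 25.499 = 25.535 sabins.
Net gain per sq m: Δα = 0.92 − 0.01 = 0.91.
Panel area = 25.535 / 0.91 = 28.1 sq m.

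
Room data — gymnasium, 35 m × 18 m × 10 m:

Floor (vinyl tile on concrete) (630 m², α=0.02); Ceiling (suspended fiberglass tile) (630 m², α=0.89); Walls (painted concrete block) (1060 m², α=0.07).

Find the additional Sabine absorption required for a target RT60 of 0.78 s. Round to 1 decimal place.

A₁ = Σ Sᵢαᵢ = 630·0.02 + 630·0.89 + 1060·0.07 = 647.500 sabins.
Target A₂ = 0.161·6300/0.78 = 1300.385 sabins (V = 6300 m³).
Additional absorption ΔA = 1300.385 − 647.500 = 652.9 sabins.

652.9 sabins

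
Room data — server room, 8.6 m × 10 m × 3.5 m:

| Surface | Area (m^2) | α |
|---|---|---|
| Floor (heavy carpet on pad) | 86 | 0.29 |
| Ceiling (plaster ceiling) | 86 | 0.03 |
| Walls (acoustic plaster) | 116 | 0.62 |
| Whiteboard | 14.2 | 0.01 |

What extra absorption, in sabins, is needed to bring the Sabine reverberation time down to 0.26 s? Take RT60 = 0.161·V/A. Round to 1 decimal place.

Total absorption A₁ = 86*0.29 + 86*0.03 + 116*0.62 + 14.2*0.01
  = 24.940 + 2.580 + 71.920 + 0.142 = 99.582 m^2 sabins.
Target A₂ = 0.161·301/0.26 = 186.388 sabins (V = 301 m³).
ΔA = A₂ − A₁ = 186.388 − 99.582 = 86.8 sabins.

86.8 sabins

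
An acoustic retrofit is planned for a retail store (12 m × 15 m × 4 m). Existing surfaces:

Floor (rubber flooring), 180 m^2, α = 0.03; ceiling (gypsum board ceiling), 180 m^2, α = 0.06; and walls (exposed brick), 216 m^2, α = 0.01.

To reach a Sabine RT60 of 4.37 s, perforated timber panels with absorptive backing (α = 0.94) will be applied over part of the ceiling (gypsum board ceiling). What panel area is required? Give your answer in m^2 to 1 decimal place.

9.3

A₁ = Σ Sᵢαᵢ = 180*0.03 + 180*0.06 + 216*0.01 = 18.360 sabins.
Required A₂ = 0.161·720/4.37 = 26.526 sabins.
Absorption to add: 26.526 − 18.360 = 8.166 sabins.
Net gain per m^2: Δα = 0.94 − 0.06 = 0.88.
Panel area = 8.166 / 0.88 = 9.3 m^2.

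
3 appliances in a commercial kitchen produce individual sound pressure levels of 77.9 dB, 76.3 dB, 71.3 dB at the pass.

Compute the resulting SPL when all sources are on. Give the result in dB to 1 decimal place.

80.7 dB

Converting to relative power and adding: 10^(77.9/10) + 10^(76.3/10) + 10^(71.3/10) = 1.178e+08.
L_total = 10·log₁₀(1.178e+08) = 80.7 dB.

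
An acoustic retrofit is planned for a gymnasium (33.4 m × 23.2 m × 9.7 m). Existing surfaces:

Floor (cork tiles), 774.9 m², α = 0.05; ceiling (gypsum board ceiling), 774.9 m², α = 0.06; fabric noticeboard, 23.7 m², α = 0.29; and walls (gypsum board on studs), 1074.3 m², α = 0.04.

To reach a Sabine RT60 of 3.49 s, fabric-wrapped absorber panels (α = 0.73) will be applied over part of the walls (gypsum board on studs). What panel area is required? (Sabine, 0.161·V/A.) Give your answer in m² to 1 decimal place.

306.8

Summing Sᵢαᵢ: 38.745 + 46.494 + 6.873 + 42.972 → A₁ = 135.084 sabins.
Required A₂ = 0.161·7516.336/3.49 = 346.742 sabins.
ΔA needed = 346.742 − 135.084 = 211.658 sabins.
Net gain per m²: Δα = 0.73 − 0.04 = 0.69.
Area = ΔA/Δα = 211.658/0.69 = 306.8 m².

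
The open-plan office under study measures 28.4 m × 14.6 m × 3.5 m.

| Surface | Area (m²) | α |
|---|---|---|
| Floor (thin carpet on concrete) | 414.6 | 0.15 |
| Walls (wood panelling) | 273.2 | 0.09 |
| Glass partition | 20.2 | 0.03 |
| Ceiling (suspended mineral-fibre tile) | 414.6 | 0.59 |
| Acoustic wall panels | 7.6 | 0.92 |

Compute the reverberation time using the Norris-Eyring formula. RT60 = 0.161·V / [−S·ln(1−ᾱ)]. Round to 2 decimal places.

0.58 s

S = Σ Sᵢ = 1130.2 m².
Absorption A = 414.6·0.15 + 273.2·0.09 + 20.2·0.03 + 414.6·0.59 + 7.6·0.92 = 338.990 sabins.
Mean coefficient ᾱ = A/S = 0.2999.
Eyring denominator: −S ln(1−ᾱ) = 402.953.
V = 28.4 × 14.6 × 3.5 = 1451.24 m³.
T = 0.161·V/[−S·ln(1−ᾱ)] = 0.161·1451.24/402.953 = 0.58 s.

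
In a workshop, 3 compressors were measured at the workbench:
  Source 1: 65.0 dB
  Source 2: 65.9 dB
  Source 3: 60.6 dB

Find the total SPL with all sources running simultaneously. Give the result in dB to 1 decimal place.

Converting to relative power and adding: 10^(65.0/10) + 10^(65.9/10) + 10^(60.6/10) = 8.201e+06.
L_total = 10·log₁₀(8.201e+06) = 69.1 dB.

69.1 dB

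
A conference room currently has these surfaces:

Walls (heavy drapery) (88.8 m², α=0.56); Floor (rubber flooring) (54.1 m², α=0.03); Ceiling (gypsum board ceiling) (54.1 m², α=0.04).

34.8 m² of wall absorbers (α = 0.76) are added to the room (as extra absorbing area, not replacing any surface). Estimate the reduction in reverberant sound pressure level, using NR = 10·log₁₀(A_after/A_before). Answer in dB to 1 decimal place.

1.7 dB

Equivalent absorption area: A_before = 88.8*0.56 + 54.1*0.03 + 54.1*0.04 = 53.515 m².
Treatment contributes 34.8·0.76 = 26.448 sabins.
New total A_after = 79.963 sabins.
Reduction = 10 log₁₀(A_after/A_before) = 10 log₁₀(1.4942) = 1.7 dB.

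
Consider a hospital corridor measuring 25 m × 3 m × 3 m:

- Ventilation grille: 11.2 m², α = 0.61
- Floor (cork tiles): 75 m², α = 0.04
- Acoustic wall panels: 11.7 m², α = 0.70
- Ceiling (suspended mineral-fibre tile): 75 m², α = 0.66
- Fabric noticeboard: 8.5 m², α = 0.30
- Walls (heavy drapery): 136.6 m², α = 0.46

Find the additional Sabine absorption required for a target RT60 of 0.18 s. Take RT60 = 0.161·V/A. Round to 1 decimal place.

A₁ = Σ Sᵢαᵢ = 11.2×0.61 + 75×0.04 + 11.7×0.70 + 75×0.66 + 8.5×0.30 + 136.6×0.46 = 132.908 sabins.
Target A₂ = 0.161·225/0.18 = 201.250 sabins (V = 225 m³).
Shortfall: 201.250 − 132.908 = 68.3 sabins.

68.3 sabins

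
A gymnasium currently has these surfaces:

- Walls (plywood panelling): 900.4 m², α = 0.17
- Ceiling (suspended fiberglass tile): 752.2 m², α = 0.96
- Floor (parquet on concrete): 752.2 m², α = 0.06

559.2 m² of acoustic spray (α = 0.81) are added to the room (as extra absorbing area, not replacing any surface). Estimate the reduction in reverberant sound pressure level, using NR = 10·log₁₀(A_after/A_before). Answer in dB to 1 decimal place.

1.7 dB

A_before = Σ Sᵢαᵢ = 900.4×0.17 + 752.2×0.96 + 752.2×0.06 = 920.312 sabins.
Treatment contributes 559.2·0.81 = 452.952 sabins.
New total A_after = 1373.264 sabins.
NR = 10·log₁₀(1373.264/920.312) = 1.7 dB.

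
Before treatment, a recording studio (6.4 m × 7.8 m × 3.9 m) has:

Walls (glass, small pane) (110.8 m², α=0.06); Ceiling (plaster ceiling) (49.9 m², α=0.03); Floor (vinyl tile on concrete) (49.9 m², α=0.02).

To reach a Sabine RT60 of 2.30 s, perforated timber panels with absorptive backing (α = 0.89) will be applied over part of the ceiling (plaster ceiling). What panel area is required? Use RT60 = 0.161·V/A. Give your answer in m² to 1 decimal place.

5.2

A₁ = Σ Sᵢαᵢ = 110.8×0.06 + 49.9×0.03 + 49.9×0.02 = 9.143 sabins.
Required A₂ = 0.161·194.688/2.30 = 13.628 sabins.
ΔA needed = 13.628 − 9.143 = 4.485 sabins.
Each m² of panel replacing the ceiling (plaster ceiling) adds (0.89 − 0.03) = 0.86 sabins.
Area = ΔA/Δα = 4.485/0.86 = 5.2 m².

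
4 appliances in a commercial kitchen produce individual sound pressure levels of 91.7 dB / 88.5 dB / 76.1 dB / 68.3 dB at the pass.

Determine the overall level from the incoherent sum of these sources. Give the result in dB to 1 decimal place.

93.5 dB

Sum in the linear (power) domain: Σ 10^(Lᵢ/10) = 10^(91.7/10) + 10^(88.5/10) + 10^(76.1/10) + 10^(68.3/10) = 2.235e+09.
L_total = 10·log₁₀(2.235e+09) = 93.5 dB.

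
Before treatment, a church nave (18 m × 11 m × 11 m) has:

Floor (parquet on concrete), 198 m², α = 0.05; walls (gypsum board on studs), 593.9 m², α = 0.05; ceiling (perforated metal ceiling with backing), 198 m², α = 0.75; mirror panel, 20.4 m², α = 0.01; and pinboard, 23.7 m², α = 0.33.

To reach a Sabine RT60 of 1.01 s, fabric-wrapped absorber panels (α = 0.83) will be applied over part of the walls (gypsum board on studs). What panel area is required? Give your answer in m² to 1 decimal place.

193.7

Total absorption A₁ = 198*0.05 + 593.9*0.05 + 198*0.75 + 20.4*0.01 + 23.7*0.33
  = 9.900 + 29.695 + 148.500 + 0.204 + 7.821 = 196.120 m² sabins.
Required A₂ = 0.161·2178/1.01 = 347.186 sabins.
Absorption to add: 347.186 − 196.120 = 151.066 sabins.
Each m² of panel replacing the walls (gypsum board on studs) adds (0.83 − 0.05) = 0.78 sabins.
Panel area = 151.066 / 0.78 = 193.7 m².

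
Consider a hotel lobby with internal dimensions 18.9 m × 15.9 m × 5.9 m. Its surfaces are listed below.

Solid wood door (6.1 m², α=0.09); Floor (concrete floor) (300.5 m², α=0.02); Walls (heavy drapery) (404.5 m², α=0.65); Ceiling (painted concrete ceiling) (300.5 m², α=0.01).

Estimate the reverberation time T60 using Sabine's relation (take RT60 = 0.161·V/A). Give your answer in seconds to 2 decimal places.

1.05 seconds

A = Σ Sᵢαᵢ = 6.1·0.09 + 300.5·0.02 + 404.5·0.65 + 300.5·0.01 = 272.489 sabins.
Room volume: 1773.009 m³.
Sabine: RT60 = 0.161 × 1773.009 / 272.489 = 1.05 s.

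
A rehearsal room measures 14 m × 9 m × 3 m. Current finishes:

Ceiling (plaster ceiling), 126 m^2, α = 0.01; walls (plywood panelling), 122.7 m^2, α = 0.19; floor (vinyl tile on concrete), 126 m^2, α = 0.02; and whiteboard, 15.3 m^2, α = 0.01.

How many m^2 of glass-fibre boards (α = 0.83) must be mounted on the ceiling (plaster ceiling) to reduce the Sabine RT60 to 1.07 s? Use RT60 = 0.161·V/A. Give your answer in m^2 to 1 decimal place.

36.1

Equivalent absorption area: A₁ = 126·0.01 + 122.7·0.19 + 126·0.02 + 15.3·0.01 = 27.246 m^2.
V = 378 m³. Target absorption A₂ = 0.161 × 378 / 1.07 = 56.877 sabins.
Absorption to add: 56.877 − 27.246 = 29.631 sabins.
Each m^2 of panel replacing the ceiling (plaster ceiling) adds (0.83 − 0.01) = 0.82 sabins.
Panel area = 29.631 / 0.82 = 36.1 m^2.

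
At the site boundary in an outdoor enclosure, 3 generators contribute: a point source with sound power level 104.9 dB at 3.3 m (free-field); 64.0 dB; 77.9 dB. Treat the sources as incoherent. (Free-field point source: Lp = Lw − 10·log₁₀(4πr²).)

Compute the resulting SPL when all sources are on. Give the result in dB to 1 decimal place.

Source at 3.3 m: Lp = 104.9 − 10·log₁₀(4π·3.3²) = 104.9 − 10·log₁₀(136.848) = 83.5 dB.
Converting to relative power and adding: 10^(83.5/10) + 10^(64.0/10) + 10^(77.9/10) = 2.88e+08.
L_total = 10·log₁₀(2.88e+08) = 84.6 dB.

84.6 dB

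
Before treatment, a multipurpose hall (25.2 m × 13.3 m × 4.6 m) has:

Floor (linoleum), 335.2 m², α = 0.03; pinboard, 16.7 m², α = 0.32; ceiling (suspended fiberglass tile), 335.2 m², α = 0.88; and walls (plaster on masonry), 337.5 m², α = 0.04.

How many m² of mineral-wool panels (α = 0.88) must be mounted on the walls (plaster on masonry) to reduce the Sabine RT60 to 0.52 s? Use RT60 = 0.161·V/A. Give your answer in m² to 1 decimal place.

182.7

A₁ = Σ Sᵢαᵢ = 335.2×0.03 + 16.7×0.32 + 335.2×0.88 + 337.5×0.04 = 323.876 sabins.
V = 1541.736 m³. Target absorption A₂ = 0.161 × 1541.736 / 0.52 = 477.345 sabins.
ΔA needed = 477.345 − 323.876 = 153.469 sabins.
Net gain per m²: Δα = 0.88 − 0.04 = 0.84.
Panel area = 153.469 / 0.84 = 182.7 m².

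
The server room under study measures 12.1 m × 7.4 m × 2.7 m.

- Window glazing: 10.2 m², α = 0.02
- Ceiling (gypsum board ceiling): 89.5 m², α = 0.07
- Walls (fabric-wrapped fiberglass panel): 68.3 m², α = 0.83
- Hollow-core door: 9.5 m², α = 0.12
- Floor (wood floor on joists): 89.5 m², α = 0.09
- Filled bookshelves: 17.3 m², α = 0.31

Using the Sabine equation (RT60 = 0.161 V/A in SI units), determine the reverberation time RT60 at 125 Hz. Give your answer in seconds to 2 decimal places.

0.50 s

Total absorption A = 10.2×0.02 + 89.5×0.07 + 68.3×0.83 + 9.5×0.12 + 89.5×0.09 + 17.3×0.31
  = 0.204 + 6.265 + 56.689 + 1.140 + 8.055 + 5.363 = 77.716 m² sabins.
Room volume: 241.758 m³.
Sabine: RT60 = 0.161 × 241.758 / 77.716 = 0.50 s.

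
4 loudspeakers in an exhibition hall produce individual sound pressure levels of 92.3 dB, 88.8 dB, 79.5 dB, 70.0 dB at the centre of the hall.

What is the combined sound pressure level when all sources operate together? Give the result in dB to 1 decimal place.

94.1 dB

Σ 10^(Lᵢ/10) = 2.556e+09.
L_total = 10·log₁₀(2.556e+09) = 94.1 dB.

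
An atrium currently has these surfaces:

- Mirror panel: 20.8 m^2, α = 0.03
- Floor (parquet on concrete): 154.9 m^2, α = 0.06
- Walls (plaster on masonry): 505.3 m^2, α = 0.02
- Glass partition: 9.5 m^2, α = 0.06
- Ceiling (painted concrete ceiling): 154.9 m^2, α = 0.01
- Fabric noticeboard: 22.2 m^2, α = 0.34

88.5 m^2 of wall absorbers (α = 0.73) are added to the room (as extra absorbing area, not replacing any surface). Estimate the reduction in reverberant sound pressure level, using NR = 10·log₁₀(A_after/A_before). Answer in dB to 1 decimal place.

Summing Sᵢαᵢ: 0.624 + 9.294 + 10.106 + 0.570 + 1.549 + 7.548 → A_before = 29.691 sabins.
Treatment contributes 88.5·0.73 = 64.605 sabins.
New total A_after = 94.296 sabins.
NR = 10·log₁₀(94.296/29.691) = 5.0 dB.

5.0 dB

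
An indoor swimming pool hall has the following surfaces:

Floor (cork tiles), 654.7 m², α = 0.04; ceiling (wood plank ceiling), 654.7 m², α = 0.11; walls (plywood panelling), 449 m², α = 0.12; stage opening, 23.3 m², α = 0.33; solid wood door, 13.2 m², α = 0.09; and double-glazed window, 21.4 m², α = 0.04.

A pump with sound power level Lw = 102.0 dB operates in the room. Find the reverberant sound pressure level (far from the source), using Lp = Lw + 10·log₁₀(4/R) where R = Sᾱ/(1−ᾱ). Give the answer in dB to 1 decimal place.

A = 161.818 sabins; S = 1816.3 m².
ᾱ = 0.0891, so room constant R = A/(1−ᾱ) = 177.646 m².
Lp = Lw + 10 log₁₀(4/R) = 102.0 -16.47 = 85.5 dB.

85.5 dB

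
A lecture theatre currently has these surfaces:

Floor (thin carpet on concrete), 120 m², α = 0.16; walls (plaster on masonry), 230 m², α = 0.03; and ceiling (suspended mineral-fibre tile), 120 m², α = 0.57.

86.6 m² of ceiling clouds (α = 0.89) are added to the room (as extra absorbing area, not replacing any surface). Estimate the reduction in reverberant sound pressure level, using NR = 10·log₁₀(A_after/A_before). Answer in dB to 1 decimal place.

A_before = Σ Sᵢαᵢ = 120×0.16 + 230×0.03 + 120×0.57 = 94.500 sabins.
Treatment contributes 86.6·0.89 = 77.074 sabins.
A_after = 94.500 + 77.074 = 171.574 sabins.
NR = 10·log₁₀(171.574/94.500) = 2.6 dB.

2.6 dB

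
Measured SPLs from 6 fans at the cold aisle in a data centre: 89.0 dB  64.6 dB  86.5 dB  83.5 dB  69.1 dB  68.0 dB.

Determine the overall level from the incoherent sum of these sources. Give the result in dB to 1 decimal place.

91.7 dB

Converting to relative power and adding: 10^(89.0/10) + 10^(64.6/10) + 10^(86.5/10) + 10^(83.5/10) + 10^(69.1/10) + 10^(68.0/10) = 1.482e+09.
Combined level = 10 log₁₀(1.482e+09) = 91.7 dB.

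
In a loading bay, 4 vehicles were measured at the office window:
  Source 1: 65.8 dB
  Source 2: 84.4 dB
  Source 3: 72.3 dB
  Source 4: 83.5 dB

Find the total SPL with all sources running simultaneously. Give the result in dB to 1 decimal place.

Sum in the linear (power) domain: Σ 10^(Lᵢ/10) = 10^(65.8/10) + 10^(84.4/10) + 10^(72.3/10) + 10^(83.5/10) = 5.201e+08.
L_total = 10·log₁₀(5.201e+08) = 87.2 dB.

87.2 dB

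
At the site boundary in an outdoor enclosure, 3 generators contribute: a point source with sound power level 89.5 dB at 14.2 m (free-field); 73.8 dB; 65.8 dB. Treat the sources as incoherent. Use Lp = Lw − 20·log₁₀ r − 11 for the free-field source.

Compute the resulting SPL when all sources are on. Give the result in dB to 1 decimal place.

74.5 dB

Source at 14.2 m: Lp = 89.5 − 20·log₁₀(14.2) − 11 = 55.5 dB.
Converting to relative power and adding: 10^(55.5/10) + 10^(73.8/10) + 10^(65.8/10) = 2.815e+07.
Back to dB: 10·log₁₀ Σ = 74.5 dB.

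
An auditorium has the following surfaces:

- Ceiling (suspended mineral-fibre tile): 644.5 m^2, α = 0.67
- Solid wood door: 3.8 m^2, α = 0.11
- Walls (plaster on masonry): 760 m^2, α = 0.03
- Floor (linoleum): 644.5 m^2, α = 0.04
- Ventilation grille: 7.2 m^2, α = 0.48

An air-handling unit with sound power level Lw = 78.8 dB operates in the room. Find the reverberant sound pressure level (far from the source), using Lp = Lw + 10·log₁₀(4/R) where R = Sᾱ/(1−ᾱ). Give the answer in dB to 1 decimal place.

Σ(Sᵢαᵢ) = 644.5×0.67 + 3.8×0.11 + 760×0.03 + 644.5×0.04 + 7.2×0.48 = 484.269; total area S = 2060.0 m^2.
ᾱ = 0.2351, so room constant R = A/(1−ᾱ) = 633.114 m^2.
Lp = Lw + 10 log₁₀(4/R) = 78.8 -21.99 = 56.8 dB.

56.8 dB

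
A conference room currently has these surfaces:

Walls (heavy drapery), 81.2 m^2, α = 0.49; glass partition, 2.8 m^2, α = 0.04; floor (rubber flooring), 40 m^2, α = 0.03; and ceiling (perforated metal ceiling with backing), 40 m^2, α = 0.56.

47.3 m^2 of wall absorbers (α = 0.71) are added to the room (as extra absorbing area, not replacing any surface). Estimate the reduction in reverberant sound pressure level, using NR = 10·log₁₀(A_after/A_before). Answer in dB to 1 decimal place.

A_before = Σ Sᵢαᵢ = 81.2·0.49 + 2.8·0.04 + 40·0.03 + 40·0.56 = 63.500 sabins.
Treatment contributes 47.3·0.71 = 33.583 sabins.
A_after = 63.500 + 33.583 = 97.083 sabins.
Reduction = 10 log₁₀(A_after/A_before) = 10 log₁₀(1.5289) = 1.8 dB.

1.8 dB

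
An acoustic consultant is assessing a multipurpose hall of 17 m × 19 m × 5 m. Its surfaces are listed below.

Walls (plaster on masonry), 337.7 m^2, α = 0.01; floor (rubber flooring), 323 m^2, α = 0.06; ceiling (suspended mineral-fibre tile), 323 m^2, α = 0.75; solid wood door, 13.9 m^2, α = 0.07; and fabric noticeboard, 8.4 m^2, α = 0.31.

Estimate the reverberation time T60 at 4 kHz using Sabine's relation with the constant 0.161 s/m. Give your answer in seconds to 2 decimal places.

A = Σ Sᵢαᵢ = 337.7×0.01 + 323×0.06 + 323×0.75 + 13.9×0.07 + 8.4×0.31 = 268.584 sabins.
Volume V = 17 × 19 × 5 = 1615 m³.
RT60 = 0.161 · V / A = 0.161 × 1615 / 268.584 = 0.97 s.

0.97 seconds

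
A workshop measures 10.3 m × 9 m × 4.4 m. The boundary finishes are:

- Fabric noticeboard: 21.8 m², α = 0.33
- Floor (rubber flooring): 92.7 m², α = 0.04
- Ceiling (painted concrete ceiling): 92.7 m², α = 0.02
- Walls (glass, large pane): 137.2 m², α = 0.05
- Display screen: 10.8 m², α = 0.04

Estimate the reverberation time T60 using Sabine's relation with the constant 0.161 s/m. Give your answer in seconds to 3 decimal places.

3.276 s

Equivalent absorption area: A = 21.8·0.33 + 92.7·0.04 + 92.7·0.02 + 137.2·0.05 + 10.8·0.04 = 20.048 m².
Room volume: 407.88 m³.
T = 0.161 V/A = 0.161·407.88/20.048 = 3.276 s.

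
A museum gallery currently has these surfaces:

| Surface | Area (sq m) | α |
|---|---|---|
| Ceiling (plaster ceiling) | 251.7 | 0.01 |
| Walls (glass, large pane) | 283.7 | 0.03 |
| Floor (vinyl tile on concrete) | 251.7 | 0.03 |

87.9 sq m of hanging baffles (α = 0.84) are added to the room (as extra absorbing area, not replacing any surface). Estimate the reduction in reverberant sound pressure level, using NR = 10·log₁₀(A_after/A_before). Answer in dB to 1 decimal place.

Equivalent absorption area: A_before = 251.7×0.01 + 283.7×0.03 + 251.7×0.03 = 18.579 sq m.
Treatment contributes 87.9·0.84 = 73.836 sabins.
New total A_after = 92.415 sabins.
Reduction = 10 log₁₀(A_after/A_before) = 10 log₁₀(4.9742) = 7.0 dB.

7.0 dB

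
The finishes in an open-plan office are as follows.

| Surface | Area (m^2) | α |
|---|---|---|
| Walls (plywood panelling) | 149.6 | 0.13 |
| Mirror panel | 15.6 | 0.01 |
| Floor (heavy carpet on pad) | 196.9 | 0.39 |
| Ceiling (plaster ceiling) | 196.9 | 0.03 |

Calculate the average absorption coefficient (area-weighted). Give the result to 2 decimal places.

S = Σ Sᵢ = 149.6 + 15.6 + 196.9 + 196.9 = 559.0 m^2.
A = 149.6·0.13 + 15.6·0.01 + 196.9·0.39 + 196.9·0.03 = 102.302 sabins.
ᾱ = 102.302 / 559.0 = 0.18.

0.18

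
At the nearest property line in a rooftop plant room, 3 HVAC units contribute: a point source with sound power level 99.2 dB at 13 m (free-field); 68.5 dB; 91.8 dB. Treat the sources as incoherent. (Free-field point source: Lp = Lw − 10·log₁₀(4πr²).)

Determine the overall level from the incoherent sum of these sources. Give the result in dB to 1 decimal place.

Source at 13 m: Lp = 99.2 − 10·log₁₀(4π·13²) = 99.2 − 10·log₁₀(2123.717) = 65.9 dB.
Σ 10^(Lᵢ/10) = 1.525e+09.
Back to dB: 10·log₁₀ Σ = 91.8 dB.

91.8 dB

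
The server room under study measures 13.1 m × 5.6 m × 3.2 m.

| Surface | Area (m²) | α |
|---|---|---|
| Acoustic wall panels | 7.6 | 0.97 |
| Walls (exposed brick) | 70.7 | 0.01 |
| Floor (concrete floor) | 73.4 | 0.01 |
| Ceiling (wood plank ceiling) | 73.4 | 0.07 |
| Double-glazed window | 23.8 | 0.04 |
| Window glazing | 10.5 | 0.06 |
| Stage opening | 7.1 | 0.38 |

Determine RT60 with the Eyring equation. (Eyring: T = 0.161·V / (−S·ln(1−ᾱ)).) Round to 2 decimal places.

Total surface area S = 7.6 + 70.7 + 73.4 + 73.4 + 23.8 + 10.5 + 7.1 = 266.5 m².
Absorption A = 7.6×0.97 + 70.7×0.01 + 73.4×0.01 + 73.4×0.07 + 23.8×0.04 + 10.5×0.06 + 7.1×0.38 = 18.231 sabins.
ᾱ = 18.231 / 266.5 = 0.0684.
−S·ln(1−ᾱ) = −266.5 × ln(1 − 0.0684) = 18.882.
V = 13.1 × 5.6 × 3.2 = 234.752 m³.
RT60 = 0.161 × 234.752 / 18.882 = 2.00 s.

2.00 s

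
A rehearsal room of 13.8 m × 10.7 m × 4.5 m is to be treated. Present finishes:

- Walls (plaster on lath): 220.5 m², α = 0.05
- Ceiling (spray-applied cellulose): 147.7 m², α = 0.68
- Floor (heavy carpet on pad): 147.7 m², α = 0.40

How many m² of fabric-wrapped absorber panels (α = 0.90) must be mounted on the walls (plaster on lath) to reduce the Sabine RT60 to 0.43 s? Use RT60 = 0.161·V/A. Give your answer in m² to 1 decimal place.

92.1

A₁ = Σ Sᵢαᵢ = 220.5·0.05 + 147.7·0.68 + 147.7·0.40 = 170.541 sabins.
Required A₂ = 0.161·664.47/0.43 = 248.790 sabins.
Absorption to add: 248.790 − 170.541 = 78.249 sabins.
Each m² of panel replacing the walls (plaster on lath) adds (0.90 − 0.05) = 0.85 sabins.
Panel area = 78.249 / 0.85 = 92.1 m².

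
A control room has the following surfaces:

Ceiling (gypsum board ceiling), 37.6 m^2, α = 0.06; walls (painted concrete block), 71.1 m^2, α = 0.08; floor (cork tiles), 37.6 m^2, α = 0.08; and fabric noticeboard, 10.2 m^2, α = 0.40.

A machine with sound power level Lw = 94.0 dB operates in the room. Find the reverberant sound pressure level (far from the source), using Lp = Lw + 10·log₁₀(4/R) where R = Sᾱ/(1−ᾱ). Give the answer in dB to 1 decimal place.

A = 15.032 sabins; S = 156.5 m^2.
ᾱ = 0.0961, so room constant R = A/(1−ᾱ) = 16.630 m^2.
Lp = 94.0 + 10·log₁₀(4/16.630) = 94.0 + (-6.19) = 87.8 dB.

87.8 dB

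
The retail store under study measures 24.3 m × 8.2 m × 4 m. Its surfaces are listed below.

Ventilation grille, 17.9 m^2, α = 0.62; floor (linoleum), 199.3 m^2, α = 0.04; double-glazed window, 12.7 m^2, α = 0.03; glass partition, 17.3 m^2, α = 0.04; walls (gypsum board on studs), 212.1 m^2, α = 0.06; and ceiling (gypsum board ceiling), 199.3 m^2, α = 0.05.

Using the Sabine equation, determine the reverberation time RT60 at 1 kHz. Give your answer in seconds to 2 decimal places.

A = Σ Sᵢαᵢ = 17.9·0.62 + 199.3·0.04 + 12.7·0.03 + 17.3·0.04 + 212.1·0.06 + 199.3·0.05 = 42.834 sabins.
V = 24.3·8.2·4 = 797.04 m³.
RT60 = 0.161 · V / A = 0.161 × 797.04 / 42.834 = 3.00 s.

3.00 seconds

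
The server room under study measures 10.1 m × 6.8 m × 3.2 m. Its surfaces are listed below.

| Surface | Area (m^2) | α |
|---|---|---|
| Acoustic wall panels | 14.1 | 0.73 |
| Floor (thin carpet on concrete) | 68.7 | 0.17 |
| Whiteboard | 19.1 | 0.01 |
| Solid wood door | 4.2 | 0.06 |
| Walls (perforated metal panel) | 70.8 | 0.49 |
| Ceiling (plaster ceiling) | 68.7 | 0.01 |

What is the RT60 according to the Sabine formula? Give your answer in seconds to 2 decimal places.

0.61 sec

A = Σ Sᵢαᵢ = 14.1*0.73 + 68.7*0.17 + 19.1*0.01 + 4.2*0.06 + 70.8*0.49 + 68.7*0.01 = 57.794 sabins.
Room volume: 219.776 m³.
T = 0.161 V/A = 0.161·219.776/57.794 = 0.61 s.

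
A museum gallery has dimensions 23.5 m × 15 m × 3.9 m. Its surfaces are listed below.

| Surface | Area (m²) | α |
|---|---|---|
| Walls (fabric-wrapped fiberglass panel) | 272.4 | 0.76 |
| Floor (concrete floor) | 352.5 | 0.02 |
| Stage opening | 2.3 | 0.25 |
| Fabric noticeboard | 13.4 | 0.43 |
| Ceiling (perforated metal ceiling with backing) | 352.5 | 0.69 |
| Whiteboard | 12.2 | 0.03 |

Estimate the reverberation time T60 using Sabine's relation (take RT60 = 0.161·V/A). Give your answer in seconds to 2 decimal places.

Total absorption A = 272.4*0.76 + 352.5*0.02 + 2.3*0.25 + 13.4*0.43 + 352.5*0.69 + 12.2*0.03
  = 207.024 + 7.050 + 0.575 + 5.762 + 243.225 + 0.366 = 464.002 m² sabins.
V = 23.5·15·3.9 = 1374.75 m³.
RT60 = 0.161 · V / A = 0.161 × 1374.75 / 464.002 = 0.48 s.

0.48 s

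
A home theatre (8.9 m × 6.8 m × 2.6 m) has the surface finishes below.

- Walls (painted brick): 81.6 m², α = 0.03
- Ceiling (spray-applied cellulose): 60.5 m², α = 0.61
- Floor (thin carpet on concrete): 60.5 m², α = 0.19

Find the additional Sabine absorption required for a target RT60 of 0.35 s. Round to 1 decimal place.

Summing Sᵢαᵢ: 2.448 + 36.905 + 11.495 → A₁ = 50.848 sabins.
Target A₂ = 0.161·157.352/0.35 = 72.382 sabins (V = 157.352 m³).
ΔA = A₂ − A₁ = 72.382 − 50.848 = 21.5 sabins.

21.5 sabins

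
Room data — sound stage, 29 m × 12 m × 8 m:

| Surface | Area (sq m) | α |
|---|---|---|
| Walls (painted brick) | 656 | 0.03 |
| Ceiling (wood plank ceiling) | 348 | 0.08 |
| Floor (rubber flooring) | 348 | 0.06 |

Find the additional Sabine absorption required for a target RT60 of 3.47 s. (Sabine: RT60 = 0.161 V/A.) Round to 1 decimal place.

60.8 sabins

A₁ = Σ Sᵢαᵢ = 656*0.03 + 348*0.08 + 348*0.06 = 68.400 sabins.
Target A₂ = 0.161·2784/3.47 = 129.171 sabins (V = 2784 m³).
ΔA = A₂ − A₁ = 129.171 − 68.400 = 60.8 sabins.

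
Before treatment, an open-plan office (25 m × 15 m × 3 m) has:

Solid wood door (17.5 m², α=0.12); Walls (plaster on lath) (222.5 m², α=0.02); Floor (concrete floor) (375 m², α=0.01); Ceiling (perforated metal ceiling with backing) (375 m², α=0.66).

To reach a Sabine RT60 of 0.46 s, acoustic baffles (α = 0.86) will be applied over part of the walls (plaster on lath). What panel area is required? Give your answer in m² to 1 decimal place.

A₁ = Σ Sᵢαᵢ = 17.5*0.12 + 222.5*0.02 + 375*0.01 + 375*0.66 = 257.800 sabins.
Required A₂ = 0.161·1125/0.46 = 393.750 sabins.
Absorption to add: 393.750 − 257.800 = 135.950 sabins.
Each m² of panel replacing the walls (plaster on lath) adds (0.86 − 0.02) = 0.84 sabins.
Panel area = 135.950 / 0.84 = 161.8 m².

161.8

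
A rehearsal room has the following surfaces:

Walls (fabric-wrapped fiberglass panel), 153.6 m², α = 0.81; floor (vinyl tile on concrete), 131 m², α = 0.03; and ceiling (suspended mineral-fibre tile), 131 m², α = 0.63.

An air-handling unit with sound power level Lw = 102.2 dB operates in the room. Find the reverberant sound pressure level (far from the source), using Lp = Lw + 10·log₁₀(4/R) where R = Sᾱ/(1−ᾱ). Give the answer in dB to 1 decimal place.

A = 210.876 sabins; S = 415.6 m².
ᾱ = 0.5074, so room constant R = A/(1−ᾱ) = 428.088 m².
Lp = Lw + 10 log₁₀(4/R) = 102.2 -20.29 = 81.9 dB.

81.9 dB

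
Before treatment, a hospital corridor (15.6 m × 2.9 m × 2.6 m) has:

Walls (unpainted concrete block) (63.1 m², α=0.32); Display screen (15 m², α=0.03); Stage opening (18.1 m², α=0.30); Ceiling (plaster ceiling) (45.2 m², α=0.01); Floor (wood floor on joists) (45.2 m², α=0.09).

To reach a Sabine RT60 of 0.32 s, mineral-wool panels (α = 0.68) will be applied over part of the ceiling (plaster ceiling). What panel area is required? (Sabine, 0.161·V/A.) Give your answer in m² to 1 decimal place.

42.7

Equivalent absorption area: A₁ = 63.1*0.32 + 15*0.03 + 18.1*0.30 + 45.2*0.01 + 45.2*0.09 = 30.592 m².
Required A₂ = 0.161·117.624/0.32 = 59.180 sabins.
ΔA needed = 59.180 − 30.592 = 28.588 sabins.
Net gain per m²: Δα = 0.68 − 0.01 = 0.67.
Area = ΔA/Δα = 28.588/0.67 = 42.7 m².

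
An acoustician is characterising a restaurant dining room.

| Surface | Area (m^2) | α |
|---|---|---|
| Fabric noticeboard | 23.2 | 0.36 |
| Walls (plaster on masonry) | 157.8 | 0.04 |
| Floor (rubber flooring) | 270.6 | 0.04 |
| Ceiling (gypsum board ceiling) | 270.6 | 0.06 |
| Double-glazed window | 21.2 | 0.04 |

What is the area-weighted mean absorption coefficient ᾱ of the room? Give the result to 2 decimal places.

0.06

S = Σ Sᵢ = 23.2 + 157.8 + 270.6 + 270.6 + 21.2 = 743.4 m^2.
Weighted sum Σ Sα = 42.572.
ᾱ = 42.572 / 743.4 = 0.06.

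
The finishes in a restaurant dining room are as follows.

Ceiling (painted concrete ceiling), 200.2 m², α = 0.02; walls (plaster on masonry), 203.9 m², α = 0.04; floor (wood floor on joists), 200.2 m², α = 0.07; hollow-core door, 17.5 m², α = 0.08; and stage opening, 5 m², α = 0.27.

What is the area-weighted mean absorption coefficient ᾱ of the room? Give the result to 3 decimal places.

S = Σ Sᵢ = 200.2 + 203.9 + 200.2 + 17.5 + 5 = 626.8 m².
A = 200.2*0.02 + 203.9*0.04 + 200.2*0.07 + 17.5*0.08 + 5*0.27 = 28.924 sabins.
ᾱ = A/S = 0.046.

0.046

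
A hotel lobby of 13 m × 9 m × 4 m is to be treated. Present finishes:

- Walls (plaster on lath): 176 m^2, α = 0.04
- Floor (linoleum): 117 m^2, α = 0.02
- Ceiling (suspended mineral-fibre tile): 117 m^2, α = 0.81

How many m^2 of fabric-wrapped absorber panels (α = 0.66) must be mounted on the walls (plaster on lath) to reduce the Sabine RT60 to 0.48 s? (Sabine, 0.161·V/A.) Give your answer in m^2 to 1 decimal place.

Equivalent absorption area: A₁ = 176*0.04 + 117*0.02 + 117*0.81 = 104.150 m^2.
Required A₂ = 0.161·468/0.48 = 156.975 sabins.
ΔA needed = 156.975 − 104.150 = 52.825 sabins.
Net gain per m^2: Δα = 0.66 − 0.04 = 0.62.
Area = ΔA/Δα = 52.825/0.62 = 85.2 m^2.

85.2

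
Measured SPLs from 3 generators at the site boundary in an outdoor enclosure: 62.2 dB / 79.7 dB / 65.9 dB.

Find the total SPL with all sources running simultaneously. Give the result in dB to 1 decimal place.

80.0 dB

Σ 10^(Lᵢ/10) = 9.888e+07.
L_total = 10·log₁₀(9.888e+07) = 80.0 dB.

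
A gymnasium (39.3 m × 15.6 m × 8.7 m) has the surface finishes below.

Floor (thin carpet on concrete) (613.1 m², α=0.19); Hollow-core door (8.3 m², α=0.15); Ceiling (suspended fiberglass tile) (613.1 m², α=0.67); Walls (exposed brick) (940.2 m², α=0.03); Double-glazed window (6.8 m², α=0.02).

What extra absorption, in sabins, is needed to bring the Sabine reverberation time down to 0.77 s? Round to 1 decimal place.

Equivalent absorption area: A₁ = 613.1*0.19 + 8.3*0.15 + 613.1*0.67 + 940.2*0.03 + 6.8*0.02 = 556.853 m².
For T = 0.77 s, need A₂ = 0.161·V/T = 0.161·5333.796/0.77 = 1115.248 sabins.
ΔA = A₂ − A₁ = 1115.248 − 556.853 = 558.4 sabins.

558.4 sabins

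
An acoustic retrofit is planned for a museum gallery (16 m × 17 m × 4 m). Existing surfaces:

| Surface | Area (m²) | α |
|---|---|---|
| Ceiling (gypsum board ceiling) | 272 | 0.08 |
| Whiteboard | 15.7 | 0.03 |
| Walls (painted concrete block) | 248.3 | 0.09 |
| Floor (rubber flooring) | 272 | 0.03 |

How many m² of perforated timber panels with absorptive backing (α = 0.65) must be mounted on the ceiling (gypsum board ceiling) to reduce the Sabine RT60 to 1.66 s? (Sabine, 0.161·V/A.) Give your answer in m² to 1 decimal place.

92.6

Total absorption A₁ = 272*0.08 + 15.7*0.03 + 248.3*0.09 + 272*0.03
  = 21.760 + 0.471 + 22.347 + 8.160 = 52.738 m² sabins.
Required A₂ = 0.161·1088/1.66 = 105.523 sabins.
ΔA needed = 105.523 − 52.738 = 52.785 sabins.
Each m² of panel replacing the ceiling (gypsum board ceiling) adds (0.65 − 0.08) = 0.57 sabins.
Area = ΔA/Δα = 52.785/0.57 = 92.6 m².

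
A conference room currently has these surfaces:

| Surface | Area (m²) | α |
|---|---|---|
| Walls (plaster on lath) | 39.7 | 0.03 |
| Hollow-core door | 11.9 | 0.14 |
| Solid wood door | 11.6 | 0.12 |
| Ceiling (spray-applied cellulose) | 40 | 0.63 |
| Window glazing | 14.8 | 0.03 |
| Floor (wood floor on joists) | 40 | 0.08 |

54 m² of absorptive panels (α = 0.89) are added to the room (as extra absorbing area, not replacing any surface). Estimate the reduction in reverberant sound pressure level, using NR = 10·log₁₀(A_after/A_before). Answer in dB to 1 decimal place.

3.9 dB

Summing Sᵢαᵢ: 1.191 + 1.666 + 1.392 + 25.200 + 0.444 + 3.200 → A_before = 33.093 sabins.
Added absorption = 54 × 0.89 = 48.060 sabins.
A_after = 33.093 + 48.060 = 81.153 sabins.
NR = 10·log₁₀(81.153/33.093) = 3.9 dB.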